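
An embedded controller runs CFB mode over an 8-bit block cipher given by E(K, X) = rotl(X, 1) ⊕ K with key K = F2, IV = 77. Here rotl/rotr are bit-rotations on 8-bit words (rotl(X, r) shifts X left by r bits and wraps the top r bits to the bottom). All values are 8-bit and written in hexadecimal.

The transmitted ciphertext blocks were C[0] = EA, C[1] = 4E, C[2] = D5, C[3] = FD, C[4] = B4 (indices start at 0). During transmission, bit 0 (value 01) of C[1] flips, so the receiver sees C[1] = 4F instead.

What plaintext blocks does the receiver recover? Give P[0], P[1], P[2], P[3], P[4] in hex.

P[0] = F6, P[1] = 68, P[2] = B9, P[3] = A4, P[4] = BD

CFB decryption: P_i = C_i ⊕ E(K, C_{i−1}), with C_{−1} = IV.
Only C[1] changed, to 4F. In CFB, a change in C_i flips the same bit in P_i and garbles P_{i+1}. Decrypting the received ciphertext:
P[0]: E(K, 77) = 1C; EA ⊕ 1C = F6.
P[1]: E(K, EA) = 27; 4F ⊕ 27 = 68.
P[2]: E(K, 4F) = 6C; D5 ⊕ 6C = B9.
P[3]: E(K, D5) = 59; FD ⊕ 59 = A4.
P[4]: E(K, FD) = 09; B4 ⊕ 09 = BD.
Blocks that differ from the original plaintext: P[1], P[2].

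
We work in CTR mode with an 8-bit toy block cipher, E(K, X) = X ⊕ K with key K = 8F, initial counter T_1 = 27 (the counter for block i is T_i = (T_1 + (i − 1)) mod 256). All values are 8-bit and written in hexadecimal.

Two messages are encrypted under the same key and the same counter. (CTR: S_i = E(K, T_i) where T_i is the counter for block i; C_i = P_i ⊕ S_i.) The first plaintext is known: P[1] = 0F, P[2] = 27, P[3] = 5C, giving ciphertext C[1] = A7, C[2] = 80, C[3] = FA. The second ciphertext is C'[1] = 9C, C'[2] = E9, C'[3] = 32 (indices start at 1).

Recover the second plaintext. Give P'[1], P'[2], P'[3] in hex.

P'[1] = 34, P'[2] = 4E, P'[3] = 94

In CTR with a reused counter, both messages share the same keystream S_i, so C_i ⊕ C'_i = P_i ⊕ P'_i and thus P'_i = P_i ⊕ C_i ⊕ C'_i.
P'[1]: 0F ⊕ A7 ⊕ 9C = 34.
P'[2]: 27 ⊕ 80 ⊕ E9 = 4E.
P'[3]: 5C ⊕ FA ⊕ 32 = 94.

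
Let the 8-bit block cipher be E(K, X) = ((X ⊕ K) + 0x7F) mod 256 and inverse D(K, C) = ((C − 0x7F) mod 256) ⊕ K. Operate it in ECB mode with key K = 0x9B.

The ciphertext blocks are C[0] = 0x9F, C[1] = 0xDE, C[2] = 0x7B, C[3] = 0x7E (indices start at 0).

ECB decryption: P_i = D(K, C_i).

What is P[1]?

P[1]: D(K, 0xDE) = 0xC4.

P[1] = 0xC4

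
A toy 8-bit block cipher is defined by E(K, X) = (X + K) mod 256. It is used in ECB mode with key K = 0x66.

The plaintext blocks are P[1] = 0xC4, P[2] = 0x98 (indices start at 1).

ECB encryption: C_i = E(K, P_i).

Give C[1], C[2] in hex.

C[1] = 0x2A, C[2] = 0xFE

C[1]: E(K, 0xC4) = 0x2A.
C[2]: E(K, 0x98) = 0xFE.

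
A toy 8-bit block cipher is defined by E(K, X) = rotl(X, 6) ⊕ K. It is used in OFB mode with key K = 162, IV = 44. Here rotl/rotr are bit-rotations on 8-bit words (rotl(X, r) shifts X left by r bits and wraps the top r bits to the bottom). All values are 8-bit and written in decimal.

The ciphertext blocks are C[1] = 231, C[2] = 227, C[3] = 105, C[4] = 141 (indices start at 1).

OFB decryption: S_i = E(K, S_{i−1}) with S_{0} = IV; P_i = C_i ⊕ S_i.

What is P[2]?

P[2] = 43

P[1]: S = E(K, 44) = 169; 231 ⊕ 169 = 78.
P[2]: S = E(K, 169) = 200; 227 ⊕ 200 = 43.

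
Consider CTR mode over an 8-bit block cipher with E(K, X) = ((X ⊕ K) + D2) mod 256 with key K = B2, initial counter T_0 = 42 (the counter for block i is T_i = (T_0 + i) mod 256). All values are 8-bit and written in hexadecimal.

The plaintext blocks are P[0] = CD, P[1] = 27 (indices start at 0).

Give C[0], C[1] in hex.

C[0] = 0F, C[1] = E4

CTR encryption: S_i = E(K, T_i) where T_i is the counter for block i; C_i = P_i ⊕ S_i.
C[0]: T = 42, S = E(K, T) = C2; CD ⊕ C2 = 0F.
C[1]: T = 43, S = E(K, T) = C3; 27 ⊕ C3 = E4.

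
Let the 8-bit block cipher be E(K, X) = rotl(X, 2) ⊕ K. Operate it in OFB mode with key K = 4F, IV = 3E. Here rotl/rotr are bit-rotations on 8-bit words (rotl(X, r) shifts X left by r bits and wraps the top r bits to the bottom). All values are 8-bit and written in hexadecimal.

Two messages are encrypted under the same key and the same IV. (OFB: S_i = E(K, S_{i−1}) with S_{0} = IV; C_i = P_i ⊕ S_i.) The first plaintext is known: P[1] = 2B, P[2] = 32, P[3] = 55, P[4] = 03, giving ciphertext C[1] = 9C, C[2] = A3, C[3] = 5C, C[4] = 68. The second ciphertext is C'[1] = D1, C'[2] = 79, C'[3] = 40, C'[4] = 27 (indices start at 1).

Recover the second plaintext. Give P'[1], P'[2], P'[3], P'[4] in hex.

P'[1] = 66, P'[2] = E8, P'[3] = 49, P'[4] = 4C

In OFB with a reused IV, both messages share the same keystream S_i, so C_i ⊕ C'_i = P_i ⊕ P'_i and thus P'_i = P_i ⊕ C_i ⊕ C'_i.
P'[1]: 2B ⊕ 9C ⊕ D1 = 66.
P'[2]: 32 ⊕ A3 ⊕ 79 = E8.
P'[3]: 55 ⊕ 5C ⊕ 40 = 49.
P'[4]: 03 ⊕ 68 ⊕ 27 = 4C.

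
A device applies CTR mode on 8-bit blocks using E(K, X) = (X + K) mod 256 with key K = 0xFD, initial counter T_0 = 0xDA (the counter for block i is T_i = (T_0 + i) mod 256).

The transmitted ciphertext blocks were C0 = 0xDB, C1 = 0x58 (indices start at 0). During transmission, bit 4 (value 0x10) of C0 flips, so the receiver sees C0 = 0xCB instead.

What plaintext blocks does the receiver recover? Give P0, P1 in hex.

CTR decryption: S_i = E(K, T_i) where T_i is the counter for block i; P_i = C_i ⊕ S_i.
Only C0 changed, to 0xCB. In CTR, a change in C_i flips the same bit in P_i only; the keystream is unaffected. Decrypting the received ciphertext:
P0: T = 0xDA, S = E(K, T) = 0xD7; 0xCB ⊕ 0xD7 = 0x1C.
P1: T = 0xDB, S = E(K, T) = 0xD8; 0x58 ⊕ 0xD8 = 0x80.
Blocks that differ from the original plaintext: P0.

P0 = 0x1C, P1 = 0x80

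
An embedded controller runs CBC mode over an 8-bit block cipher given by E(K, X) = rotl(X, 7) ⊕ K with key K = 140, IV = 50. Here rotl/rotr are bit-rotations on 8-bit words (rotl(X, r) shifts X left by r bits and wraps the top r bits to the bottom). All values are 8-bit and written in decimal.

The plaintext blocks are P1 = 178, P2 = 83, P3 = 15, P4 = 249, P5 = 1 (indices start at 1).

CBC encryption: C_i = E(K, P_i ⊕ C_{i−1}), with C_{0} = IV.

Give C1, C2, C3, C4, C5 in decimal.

C1 = 204, C2 = 67, C3 = 170, C4 = 37, C5 = 158

C1: P1 ⊕ 50 = 128; E(K, 128) = 204.
C2: P2 ⊕ 204 = 159; E(K, 159) = 67.
C3: P3 ⊕ 67 = 76; E(K, 76) = 170.
C4: P4 ⊕ 170 = 83; E(K, 83) = 37.
C5: P5 ⊕ 37 = 36; E(K, 36) = 158.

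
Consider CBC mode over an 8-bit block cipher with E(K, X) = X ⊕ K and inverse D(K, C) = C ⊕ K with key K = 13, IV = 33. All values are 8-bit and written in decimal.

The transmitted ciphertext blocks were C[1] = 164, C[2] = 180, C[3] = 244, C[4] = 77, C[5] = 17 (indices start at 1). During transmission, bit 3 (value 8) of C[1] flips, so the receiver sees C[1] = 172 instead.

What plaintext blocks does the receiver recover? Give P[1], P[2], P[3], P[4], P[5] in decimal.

CBC decryption: P_i = D(K, C_i) ⊕ C_{i−1}, with C_{0} = IV.
Only C[1] changed, to 172. In CBC, a change in C_i garbles P_i and flips the same bit in P_{i+1}. Decrypting the received ciphertext:
P[1]: D(K, 172) = 161; 161 ⊕ 33 = 128.
P[2]: D(K, 180) = 185; 185 ⊕ 172 = 21.
P[3]: D(K, 244) = 249; 249 ⊕ 180 = 77.
P[4]: D(K, 77) = 64; 64 ⊕ 244 = 180.
P[5]: D(K, 17) = 28; 28 ⊕ 77 = 81.
Blocks that differ from the original plaintext: P[1], P[2].

P[1] = 128, P[2] = 21, P[3] = 77, P[4] = 180, P[5] = 81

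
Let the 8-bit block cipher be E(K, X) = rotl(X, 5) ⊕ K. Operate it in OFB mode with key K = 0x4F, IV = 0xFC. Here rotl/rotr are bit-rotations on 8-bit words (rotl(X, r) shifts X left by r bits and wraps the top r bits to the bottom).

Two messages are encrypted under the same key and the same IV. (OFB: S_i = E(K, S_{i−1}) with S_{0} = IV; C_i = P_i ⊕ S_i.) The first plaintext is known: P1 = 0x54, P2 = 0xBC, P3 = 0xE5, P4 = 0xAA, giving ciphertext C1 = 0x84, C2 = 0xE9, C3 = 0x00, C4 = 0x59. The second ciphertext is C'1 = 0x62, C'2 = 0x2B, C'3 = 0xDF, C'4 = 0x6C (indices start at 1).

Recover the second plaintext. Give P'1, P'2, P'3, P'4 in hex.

In OFB with a reused IV, both messages share the same keystream S_i, so C_i ⊕ C'_i = P_i ⊕ P'_i and thus P'_i = P_i ⊕ C_i ⊕ C'_i.
P'1: 0x54 ⊕ 0x84 ⊕ 0x62 = 0xB2.
P'2: 0xBC ⊕ 0xE9 ⊕ 0x2B = 0x7E.
P'3: 0xE5 ⊕ 0x00 ⊕ 0xDF = 0x3A.
P'4: 0xAA ⊕ 0x59 ⊕ 0x6C = 0x9F.

P'1 = 0xB2, P'2 = 0x7E, P'3 = 0x3A, P'4 = 0x9F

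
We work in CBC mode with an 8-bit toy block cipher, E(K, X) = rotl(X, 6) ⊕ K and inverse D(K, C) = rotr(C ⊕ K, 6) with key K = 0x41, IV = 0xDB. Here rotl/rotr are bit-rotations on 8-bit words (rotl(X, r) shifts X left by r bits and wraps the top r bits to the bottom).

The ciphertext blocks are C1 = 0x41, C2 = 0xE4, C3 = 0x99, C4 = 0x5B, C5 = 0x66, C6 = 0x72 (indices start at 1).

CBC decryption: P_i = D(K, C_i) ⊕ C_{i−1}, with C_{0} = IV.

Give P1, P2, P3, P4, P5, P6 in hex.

P1: D(K, 0x41) = 0x00; 0x00 ⊕ 0xDB = 0xDB.
P2: D(K, 0xE4) = 0x96; 0x96 ⊕ 0x41 = 0xD7.
P3: D(K, 0x99) = 0x63; 0x63 ⊕ 0xE4 = 0x87.
P4: D(K, 0x5B) = 0x68; 0x68 ⊕ 0x99 = 0xF1.
P5: D(K, 0x66) = 0x9C; 0x9C ⊕ 0x5B = 0xC7.
P6: D(K, 0x72) = 0xCC; 0xCC ⊕ 0x66 = 0xAA.

P1 = 0xDB, P2 = 0xD7, P3 = 0x87, P4 = 0xF1, P5 = 0xC7, P6 = 0xAA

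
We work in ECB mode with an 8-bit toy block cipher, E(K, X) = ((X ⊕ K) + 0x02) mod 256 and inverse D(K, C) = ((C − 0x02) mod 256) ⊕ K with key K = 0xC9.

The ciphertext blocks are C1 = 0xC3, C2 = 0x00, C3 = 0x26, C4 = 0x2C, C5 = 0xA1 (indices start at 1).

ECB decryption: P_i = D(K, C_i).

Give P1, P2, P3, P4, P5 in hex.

P1 = 0x08, P2 = 0x37, P3 = 0xED, P4 = 0xE3, P5 = 0x56

P1: D(K, 0xC3) = 0x08.
P2: D(K, 0x00) = 0x37.
P3: D(K, 0x26) = 0xED.
P4: D(K, 0x2C) = 0xE3.
P5: D(K, 0xA1) = 0x56.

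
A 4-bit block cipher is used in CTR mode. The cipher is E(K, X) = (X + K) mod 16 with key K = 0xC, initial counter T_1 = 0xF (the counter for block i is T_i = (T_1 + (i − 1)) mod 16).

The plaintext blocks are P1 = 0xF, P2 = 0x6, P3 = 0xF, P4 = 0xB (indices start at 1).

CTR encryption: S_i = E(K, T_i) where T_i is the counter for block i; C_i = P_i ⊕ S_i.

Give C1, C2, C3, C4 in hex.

C1: T = 0xF, S = E(K, T) = 0xB; 0xF ⊕ 0xB = 0x4.
C2: T = 0x0, S = E(K, T) = 0xC; 0x6 ⊕ 0xC = 0xA.
C3: T = 0x1, S = E(K, T) = 0xD; 0xF ⊕ 0xD = 0x2.
C4: T = 0x2, S = E(K, T) = 0xE; 0xB ⊕ 0xE = 0x5.

C1 = 0x4, C2 = 0xA, C3 = 0x2, C4 = 0x5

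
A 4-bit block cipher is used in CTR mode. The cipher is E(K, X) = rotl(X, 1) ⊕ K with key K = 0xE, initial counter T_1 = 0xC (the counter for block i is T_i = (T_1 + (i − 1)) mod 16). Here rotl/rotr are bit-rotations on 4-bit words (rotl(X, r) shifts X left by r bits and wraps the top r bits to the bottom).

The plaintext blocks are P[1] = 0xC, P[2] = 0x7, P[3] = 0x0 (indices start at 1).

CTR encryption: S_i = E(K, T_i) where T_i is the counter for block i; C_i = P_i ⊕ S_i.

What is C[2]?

C[1]: T = 0xC, S = E(K, T) = 0x7; 0xC ⊕ 0x7 = 0xB.
C[2]: T = 0xD, S = E(K, T) = 0x5; 0x7 ⊕ 0x5 = 0x2.

C[2] = 0x2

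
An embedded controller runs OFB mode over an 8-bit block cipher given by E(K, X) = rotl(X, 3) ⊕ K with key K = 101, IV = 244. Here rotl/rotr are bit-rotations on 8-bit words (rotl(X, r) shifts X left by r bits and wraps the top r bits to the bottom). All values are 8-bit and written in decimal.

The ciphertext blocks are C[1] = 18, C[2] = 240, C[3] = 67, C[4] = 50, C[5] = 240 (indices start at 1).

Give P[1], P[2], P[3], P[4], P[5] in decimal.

P[1] = 208, P[2] = 131, P[3] = 189, P[4] = 160, P[5] = 1

OFB decryption: S_i = E(K, S_{i−1}) with S_{0} = IV; P_i = C_i ⊕ S_i.
P[1]: S = E(K, 244) = 194; 18 ⊕ 194 = 208.
P[2]: S = E(K, 194) = 115; 240 ⊕ 115 = 131.
P[3]: S = E(K, 115) = 254; 67 ⊕ 254 = 189.
P[4]: S = E(K, 254) = 146; 50 ⊕ 146 = 160.
P[5]: S = E(K, 146) = 241; 240 ⊕ 241 = 1.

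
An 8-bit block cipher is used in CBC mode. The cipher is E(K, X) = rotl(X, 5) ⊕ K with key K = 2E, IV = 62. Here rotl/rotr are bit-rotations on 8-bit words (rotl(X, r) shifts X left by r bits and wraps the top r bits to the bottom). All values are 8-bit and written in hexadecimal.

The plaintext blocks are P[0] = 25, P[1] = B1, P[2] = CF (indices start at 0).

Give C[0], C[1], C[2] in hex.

CBC encryption: C_i = E(K, P_i ⊕ C_{i−1}), with C_{−1} = IV.
C[0]: P[0] ⊕ 62 = 47; E(K, 47) = C6.
C[1]: P[1] ⊕ C6 = 77; E(K, 77) = C0.
C[2]: P[2] ⊕ C0 = 0F; E(K, 0F) = CF.

C[0] = C6, C[1] = C0, C[2] = CF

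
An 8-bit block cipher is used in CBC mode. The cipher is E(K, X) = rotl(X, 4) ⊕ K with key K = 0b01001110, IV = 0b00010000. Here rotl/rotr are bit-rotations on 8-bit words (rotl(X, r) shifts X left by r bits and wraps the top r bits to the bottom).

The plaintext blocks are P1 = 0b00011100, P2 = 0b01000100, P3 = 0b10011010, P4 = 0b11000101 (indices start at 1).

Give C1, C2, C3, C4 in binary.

CBC encryption: C_i = E(K, P_i ⊕ C_{i−1}), with C_{0} = IV.
C1: P1 ⊕ 0b00010000 = 0b00001100; E(K, 0b00001100) = 0b10001110.
C2: P2 ⊕ 0b10001110 = 0b11001010; E(K, 0b11001010) = 0b11100010.
C3: P3 ⊕ 0b11100010 = 0b01111000; E(K, 0b01111000) = 0b11001001.
C4: P4 ⊕ 0b11001001 = 0b00001100; E(K, 0b00001100) = 0b10001110.

C1 = 0b10001110, C2 = 0b11100010, C3 = 0b11001001, C4 = 0b10001110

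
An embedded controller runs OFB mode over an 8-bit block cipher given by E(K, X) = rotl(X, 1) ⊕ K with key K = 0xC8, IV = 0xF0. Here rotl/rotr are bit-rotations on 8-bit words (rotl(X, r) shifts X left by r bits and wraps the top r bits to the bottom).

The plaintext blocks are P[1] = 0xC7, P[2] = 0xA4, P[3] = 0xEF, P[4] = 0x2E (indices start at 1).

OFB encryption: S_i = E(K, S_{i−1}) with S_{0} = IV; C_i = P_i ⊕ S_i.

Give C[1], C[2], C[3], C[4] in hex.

C[1] = 0xEE, C[2] = 0x3E, C[3] = 0x12, C[4] = 0x1D

C[1]: S = E(K, 0xF0) = 0x29; 0xC7 ⊕ 0x29 = 0xEE.
C[2]: S = E(K, 0x29) = 0x9A; 0xA4 ⊕ 0x9A = 0x3E.
C[3]: S = E(K, 0x9A) = 0xFD; 0xEF ⊕ 0xFD = 0x12.
C[4]: S = E(K, 0xFD) = 0x33; 0x2E ⊕ 0x33 = 0x1D.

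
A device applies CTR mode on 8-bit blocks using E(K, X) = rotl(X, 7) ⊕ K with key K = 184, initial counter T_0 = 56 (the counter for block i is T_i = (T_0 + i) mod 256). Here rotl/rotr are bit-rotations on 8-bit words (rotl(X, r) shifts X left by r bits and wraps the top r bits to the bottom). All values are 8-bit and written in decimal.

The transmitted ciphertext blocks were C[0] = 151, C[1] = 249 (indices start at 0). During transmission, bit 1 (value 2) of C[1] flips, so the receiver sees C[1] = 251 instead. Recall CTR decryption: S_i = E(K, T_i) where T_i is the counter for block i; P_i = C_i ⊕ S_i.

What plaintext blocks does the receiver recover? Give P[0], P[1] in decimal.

Only C[1] changed, to 251. In CTR, a change in C_i flips the same bit in P_i only; the keystream is unaffected. Decrypting the received ciphertext:
P[0]: T = 56, S = E(K, T) = 164; 151 ⊕ 164 = 51.
P[1]: T = 57, S = E(K, T) = 36; 251 ⊕ 36 = 223.
Blocks that differ from the original plaintext: P[1].

P[0] = 51, P[1] = 223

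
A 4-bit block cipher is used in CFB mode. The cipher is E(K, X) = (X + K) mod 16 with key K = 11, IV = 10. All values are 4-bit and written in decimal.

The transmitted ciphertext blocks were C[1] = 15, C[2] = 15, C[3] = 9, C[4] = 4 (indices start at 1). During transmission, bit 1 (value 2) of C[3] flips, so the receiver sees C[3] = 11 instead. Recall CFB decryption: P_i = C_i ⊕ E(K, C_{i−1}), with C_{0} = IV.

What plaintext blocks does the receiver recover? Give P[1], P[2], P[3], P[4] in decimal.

Only C[3] changed, to 11. In CFB, a change in C_i flips the same bit in P_i and garbles P_{i+1}. Decrypting the received ciphertext:
P[1]: E(K, 10) = 5; 15 ⊕ 5 = 10.
P[2]: E(K, 15) = 10; 15 ⊕ 10 = 5.
P[3]: E(K, 15) = 10; 11 ⊕ 10 = 1.
P[4]: E(K, 11) = 6; 4 ⊕ 6 = 2.
Blocks that differ from the original plaintext: P[3], P[4].

P[1] = 10, P[2] = 5, P[3] = 1, P[4] = 2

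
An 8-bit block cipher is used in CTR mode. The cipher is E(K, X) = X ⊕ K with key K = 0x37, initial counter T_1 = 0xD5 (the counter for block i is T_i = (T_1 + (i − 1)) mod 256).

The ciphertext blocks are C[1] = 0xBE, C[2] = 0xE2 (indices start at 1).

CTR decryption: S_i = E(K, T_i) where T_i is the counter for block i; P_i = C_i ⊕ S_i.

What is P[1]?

P[1] = 0x5C

P[1]: T = 0xD5, S = E(K, T) = 0xE2; 0xBE ⊕ 0xE2 = 0x5C.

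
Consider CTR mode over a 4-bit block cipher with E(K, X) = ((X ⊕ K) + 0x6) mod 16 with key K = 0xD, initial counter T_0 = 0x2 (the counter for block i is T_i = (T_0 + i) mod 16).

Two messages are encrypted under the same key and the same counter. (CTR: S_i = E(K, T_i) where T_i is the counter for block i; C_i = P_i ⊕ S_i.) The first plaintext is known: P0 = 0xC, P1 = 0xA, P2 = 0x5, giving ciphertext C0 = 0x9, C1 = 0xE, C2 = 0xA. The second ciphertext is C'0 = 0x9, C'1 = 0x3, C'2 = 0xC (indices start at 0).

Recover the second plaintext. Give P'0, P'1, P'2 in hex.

P'0 = 0xC, P'1 = 0x7, P'2 = 0x3

In CTR with a reused counter, both messages share the same keystream S_i, so C_i ⊕ C'_i = P_i ⊕ P'_i and thus P'_i = P_i ⊕ C_i ⊕ C'_i.
P'0: 0xC ⊕ 0x9 ⊕ 0x9 = 0xC.
P'1: 0xA ⊕ 0xE ⊕ 0x3 = 0x7.
P'2: 0x5 ⊕ 0xA ⊕ 0xC = 0x3.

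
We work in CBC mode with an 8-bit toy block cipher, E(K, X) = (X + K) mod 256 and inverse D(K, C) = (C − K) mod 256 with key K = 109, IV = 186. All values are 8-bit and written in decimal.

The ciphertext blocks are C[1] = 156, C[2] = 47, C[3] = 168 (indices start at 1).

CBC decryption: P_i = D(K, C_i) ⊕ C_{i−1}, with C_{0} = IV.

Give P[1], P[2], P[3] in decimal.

P[1]: D(K, 156) = 47; 47 ⊕ 186 = 149.
P[2]: D(K, 47) = 194; 194 ⊕ 156 = 94.
P[3]: D(K, 168) = 59; 59 ⊕ 47 = 20.

P[1] = 149, P[2] = 94, P[3] = 20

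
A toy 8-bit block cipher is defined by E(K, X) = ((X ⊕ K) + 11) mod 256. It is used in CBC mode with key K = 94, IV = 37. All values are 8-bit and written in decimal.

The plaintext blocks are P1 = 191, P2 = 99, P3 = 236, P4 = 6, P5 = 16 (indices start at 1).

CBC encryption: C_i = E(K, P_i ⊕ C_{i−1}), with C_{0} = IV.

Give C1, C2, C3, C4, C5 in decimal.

C1 = 207, C2 = 253, C3 = 90, C4 = 13, C5 = 78

C1: P1 ⊕ 37 = 154; E(K, 154) = 207.
C2: P2 ⊕ 207 = 172; E(K, 172) = 253.
C3: P3 ⊕ 253 = 17; E(K, 17) = 90.
C4: P4 ⊕ 90 = 92; E(K, 92) = 13.
C5: P5 ⊕ 13 = 29; E(K, 29) = 78.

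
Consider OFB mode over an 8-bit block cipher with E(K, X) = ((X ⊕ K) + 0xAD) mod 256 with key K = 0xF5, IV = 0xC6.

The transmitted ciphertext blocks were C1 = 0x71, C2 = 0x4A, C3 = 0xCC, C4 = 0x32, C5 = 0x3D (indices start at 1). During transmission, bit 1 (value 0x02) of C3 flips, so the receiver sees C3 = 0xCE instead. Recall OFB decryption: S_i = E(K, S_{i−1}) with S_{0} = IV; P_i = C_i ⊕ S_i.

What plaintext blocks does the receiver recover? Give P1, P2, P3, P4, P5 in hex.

P1 = 0x91, P2 = 0x88, P3 = 0x2A, P4 = 0x8C, P5 = 0xC5

Only C3 changed, to 0xCE. In OFB, a change in C_i flips the same bit in P_i only; the keystream is unaffected. Decrypting the received ciphertext:
P1: S = E(K, 0xC6) = 0xE0; 0x71 ⊕ 0xE0 = 0x91.
P2: S = E(K, 0xE0) = 0xC2; 0x4A ⊕ 0xC2 = 0x88.
P3: S = E(K, 0xC2) = 0xE4; 0xCE ⊕ 0xE4 = 0x2A.
P4: S = E(K, 0xE4) = 0xBE; 0x32 ⊕ 0xBE = 0x8C.
P5: S = E(K, 0xBE) = 0xF8; 0x3D ⊕ 0xF8 = 0xC5.
Blocks that differ from the original plaintext: P3.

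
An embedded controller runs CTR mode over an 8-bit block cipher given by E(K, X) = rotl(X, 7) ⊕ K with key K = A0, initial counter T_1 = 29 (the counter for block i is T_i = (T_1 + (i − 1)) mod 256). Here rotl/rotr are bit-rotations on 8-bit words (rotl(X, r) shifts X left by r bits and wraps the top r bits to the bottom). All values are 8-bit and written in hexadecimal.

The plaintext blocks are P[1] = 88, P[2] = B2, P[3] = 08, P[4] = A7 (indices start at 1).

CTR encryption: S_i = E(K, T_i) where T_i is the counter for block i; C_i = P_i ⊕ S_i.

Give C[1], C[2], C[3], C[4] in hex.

C[1] = BC, C[2] = 07, C[3] = 3D, C[4] = 11

C[1]: T = 29, S = E(K, T) = 34; 88 ⊕ 34 = BC.
C[2]: T = 2A, S = E(K, T) = B5; B2 ⊕ B5 = 07.
C[3]: T = 2B, S = E(K, T) = 35; 08 ⊕ 35 = 3D.
C[4]: T = 2C, S = E(K, T) = B6; A7 ⊕ B6 = 11.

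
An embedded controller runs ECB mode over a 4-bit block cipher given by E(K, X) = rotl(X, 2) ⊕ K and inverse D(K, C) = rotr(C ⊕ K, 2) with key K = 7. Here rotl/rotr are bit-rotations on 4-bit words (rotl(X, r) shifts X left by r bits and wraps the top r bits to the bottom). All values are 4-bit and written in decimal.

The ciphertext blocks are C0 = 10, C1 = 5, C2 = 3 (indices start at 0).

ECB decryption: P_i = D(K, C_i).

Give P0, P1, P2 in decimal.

P0 = 7, P1 = 8, P2 = 1

P0: D(K, 10) = 7.
P1: D(K, 5) = 8.
P2: D(K, 3) = 1.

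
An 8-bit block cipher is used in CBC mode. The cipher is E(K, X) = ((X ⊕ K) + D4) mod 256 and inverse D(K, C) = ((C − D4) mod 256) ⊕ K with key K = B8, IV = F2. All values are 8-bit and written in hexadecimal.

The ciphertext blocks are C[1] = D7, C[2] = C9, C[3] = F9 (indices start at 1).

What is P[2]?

CBC decryption: P_i = D(K, C_i) ⊕ C_{i−1}, with C_{0} = IV.
P[2]: D(K, C9) = 4D; 4D ⊕ D7 = 9A.

P[2] = 9A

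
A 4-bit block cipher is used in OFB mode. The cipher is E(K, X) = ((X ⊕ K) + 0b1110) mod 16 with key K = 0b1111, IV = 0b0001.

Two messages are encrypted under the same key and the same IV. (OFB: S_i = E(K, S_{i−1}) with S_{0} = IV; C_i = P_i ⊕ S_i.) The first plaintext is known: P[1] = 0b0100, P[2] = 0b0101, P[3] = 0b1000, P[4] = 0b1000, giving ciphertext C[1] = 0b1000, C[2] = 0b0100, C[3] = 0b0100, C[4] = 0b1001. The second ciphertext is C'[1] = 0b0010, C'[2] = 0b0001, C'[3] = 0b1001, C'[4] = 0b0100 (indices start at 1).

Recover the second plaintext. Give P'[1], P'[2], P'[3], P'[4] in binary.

In OFB with a reused IV, both messages share the same keystream S_i, so C_i ⊕ C'_i = P_i ⊕ P'_i and thus P'_i = P_i ⊕ C_i ⊕ C'_i.
P'[1]: 0b0100 ⊕ 0b1000 ⊕ 0b0010 = 0b1110.
P'[2]: 0b0101 ⊕ 0b0100 ⊕ 0b0001 = 0b0000.
P'[3]: 0b1000 ⊕ 0b0100 ⊕ 0b1001 = 0b0101.
P'[4]: 0b1000 ⊕ 0b1001 ⊕ 0b0100 = 0b0101.

P'[1] = 0b1110, P'[2] = 0b0000, P'[3] = 0b0101, P'[4] = 0b0101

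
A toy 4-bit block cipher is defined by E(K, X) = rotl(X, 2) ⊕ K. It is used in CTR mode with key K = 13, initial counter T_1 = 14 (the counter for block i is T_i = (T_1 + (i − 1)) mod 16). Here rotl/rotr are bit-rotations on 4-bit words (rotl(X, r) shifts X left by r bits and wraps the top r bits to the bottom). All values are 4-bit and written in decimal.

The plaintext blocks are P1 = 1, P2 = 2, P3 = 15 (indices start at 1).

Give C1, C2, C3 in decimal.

C1 = 7, C2 = 0, C3 = 2

CTR encryption: S_i = E(K, T_i) where T_i is the counter for block i; C_i = P_i ⊕ S_i.
C1: T = 14, S = E(K, T) = 6; 1 ⊕ 6 = 7.
C2: T = 15, S = E(K, T) = 2; 2 ⊕ 2 = 0.
C3: T = 0, S = E(K, T) = 13; 15 ⊕ 13 = 2.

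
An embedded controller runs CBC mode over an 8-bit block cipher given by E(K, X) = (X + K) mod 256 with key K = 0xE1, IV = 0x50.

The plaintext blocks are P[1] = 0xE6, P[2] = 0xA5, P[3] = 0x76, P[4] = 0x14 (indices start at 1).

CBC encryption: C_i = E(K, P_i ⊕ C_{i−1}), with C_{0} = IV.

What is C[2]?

C[2] = 0x13

C[1]: P[1] ⊕ 0x50 = 0xB6; E(K, 0xB6) = 0x97.
C[2]: P[2] ⊕ 0x97 = 0x32; E(K, 0x32) = 0x13.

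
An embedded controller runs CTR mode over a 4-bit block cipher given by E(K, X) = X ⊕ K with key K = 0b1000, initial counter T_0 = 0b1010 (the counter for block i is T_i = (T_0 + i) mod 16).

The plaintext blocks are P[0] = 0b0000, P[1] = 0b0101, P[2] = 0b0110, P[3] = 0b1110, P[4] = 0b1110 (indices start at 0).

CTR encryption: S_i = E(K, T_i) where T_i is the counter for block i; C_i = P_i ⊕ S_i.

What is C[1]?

C[0]: T = 0b1010, S = E(K, T) = 0b0010; 0b0000 ⊕ 0b0010 = 0b0010.
C[1]: T = 0b1011, S = E(K, T) = 0b0011; 0b0101 ⊕ 0b0011 = 0b0110.

C[1] = 0b0110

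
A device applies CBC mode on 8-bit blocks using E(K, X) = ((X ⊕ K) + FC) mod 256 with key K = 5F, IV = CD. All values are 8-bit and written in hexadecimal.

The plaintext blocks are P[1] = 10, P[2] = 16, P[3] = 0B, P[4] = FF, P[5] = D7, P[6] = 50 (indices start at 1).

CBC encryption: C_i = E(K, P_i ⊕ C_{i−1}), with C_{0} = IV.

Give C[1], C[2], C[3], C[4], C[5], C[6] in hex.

C[1] = 7E, C[2] = 33, C[3] = 63, C[4] = BF, C[5] = 33, C[6] = 38

C[1]: P[1] ⊕ CD = DD; E(K, DD) = 7E.
C[2]: P[2] ⊕ 7E = 68; E(K, 68) = 33.
C[3]: P[3] ⊕ 33 = 38; E(K, 38) = 63.
C[4]: P[4] ⊕ 63 = 9C; E(K, 9C) = BF.
C[5]: P[5] ⊕ BF = 68; E(K, 68) = 33.
C[6]: P[6] ⊕ 33 = 63; E(K, 63) = 38.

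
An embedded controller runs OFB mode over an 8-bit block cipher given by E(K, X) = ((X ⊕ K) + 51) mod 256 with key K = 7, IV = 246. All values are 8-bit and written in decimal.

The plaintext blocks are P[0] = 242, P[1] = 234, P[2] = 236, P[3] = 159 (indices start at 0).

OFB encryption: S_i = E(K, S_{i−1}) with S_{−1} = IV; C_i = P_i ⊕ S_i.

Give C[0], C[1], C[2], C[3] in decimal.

C[0]: S = E(K, 246) = 36; 242 ⊕ 36 = 214.
C[1]: S = E(K, 36) = 86; 234 ⊕ 86 = 188.
C[2]: S = E(K, 86) = 132; 236 ⊕ 132 = 104.
C[3]: S = E(K, 132) = 182; 159 ⊕ 182 = 41.

C[0] = 214, C[1] = 188, C[2] = 104, C[3] = 41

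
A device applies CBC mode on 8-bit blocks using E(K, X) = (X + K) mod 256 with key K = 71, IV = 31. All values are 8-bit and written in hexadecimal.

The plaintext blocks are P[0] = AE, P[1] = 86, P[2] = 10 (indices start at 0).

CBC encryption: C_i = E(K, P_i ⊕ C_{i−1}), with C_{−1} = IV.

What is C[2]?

C[2] = 88

C[0]: P[0] ⊕ 31 = 9F; E(K, 9F) = 10.
C[1]: P[1] ⊕ 10 = 96; E(K, 96) = 07.
C[2]: P[2] ⊕ 07 = 17; E(K, 17) = 88.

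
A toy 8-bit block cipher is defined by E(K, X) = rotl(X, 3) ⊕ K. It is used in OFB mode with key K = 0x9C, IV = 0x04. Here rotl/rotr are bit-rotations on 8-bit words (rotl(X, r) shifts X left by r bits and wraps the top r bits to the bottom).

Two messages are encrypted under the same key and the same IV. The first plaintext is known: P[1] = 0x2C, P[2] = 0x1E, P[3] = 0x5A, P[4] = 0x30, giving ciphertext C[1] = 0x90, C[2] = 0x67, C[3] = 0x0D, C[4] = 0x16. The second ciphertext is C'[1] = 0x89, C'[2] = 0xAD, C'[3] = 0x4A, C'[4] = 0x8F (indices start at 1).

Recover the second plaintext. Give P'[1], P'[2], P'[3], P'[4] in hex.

In OFB with a reused IV, both messages share the same keystream S_i, so C_i ⊕ C'_i = P_i ⊕ P'_i and thus P'_i = P_i ⊕ C_i ⊕ C'_i.
P'[1]: 0x2C ⊕ 0x90 ⊕ 0x89 = 0x35.
P'[2]: 0x1E ⊕ 0x67 ⊕ 0xAD = 0xD4.
P'[3]: 0x5A ⊕ 0x0D ⊕ 0x4A = 0x1D.
P'[4]: 0x30 ⊕ 0x16 ⊕ 0x8F = 0xA9.

P'[1] = 0x35, P'[2] = 0xD4, P'[3] = 0x1D, P'[4] = 0xA9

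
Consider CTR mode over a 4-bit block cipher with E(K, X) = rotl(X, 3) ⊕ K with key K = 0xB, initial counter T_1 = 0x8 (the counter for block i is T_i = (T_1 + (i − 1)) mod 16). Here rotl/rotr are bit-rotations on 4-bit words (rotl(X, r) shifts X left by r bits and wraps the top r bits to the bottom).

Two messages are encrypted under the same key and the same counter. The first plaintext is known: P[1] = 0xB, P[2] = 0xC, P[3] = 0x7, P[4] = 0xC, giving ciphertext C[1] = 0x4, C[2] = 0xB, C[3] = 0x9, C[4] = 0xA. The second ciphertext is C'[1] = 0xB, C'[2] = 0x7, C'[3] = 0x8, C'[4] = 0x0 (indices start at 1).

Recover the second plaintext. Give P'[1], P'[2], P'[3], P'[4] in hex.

In CTR with a reused counter, both messages share the same keystream S_i, so C_i ⊕ C'_i = P_i ⊕ P'_i and thus P'_i = P_i ⊕ C_i ⊕ C'_i.
P'[1]: 0xB ⊕ 0x4 ⊕ 0xB = 0x4.
P'[2]: 0xC ⊕ 0xB ⊕ 0x7 = 0x0.
P'[3]: 0x7 ⊕ 0x9 ⊕ 0x8 = 0x6.
P'[4]: 0xC ⊕ 0xA ⊕ 0x0 = 0x6.

P'[1] = 0x4, P'[2] = 0x0, P'[3] = 0x6, P'[4] = 0x6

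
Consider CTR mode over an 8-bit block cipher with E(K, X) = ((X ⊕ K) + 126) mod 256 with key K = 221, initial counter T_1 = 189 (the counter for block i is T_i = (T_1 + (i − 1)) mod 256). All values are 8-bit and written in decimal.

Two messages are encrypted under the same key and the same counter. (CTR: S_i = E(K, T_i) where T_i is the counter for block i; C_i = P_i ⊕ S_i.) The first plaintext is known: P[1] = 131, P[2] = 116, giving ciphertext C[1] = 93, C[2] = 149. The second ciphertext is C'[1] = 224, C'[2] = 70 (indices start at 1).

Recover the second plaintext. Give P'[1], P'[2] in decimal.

P'[1] = 62, P'[2] = 167

In CTR with a reused counter, both messages share the same keystream S_i, so C_i ⊕ C'_i = P_i ⊕ P'_i and thus P'_i = P_i ⊕ C_i ⊕ C'_i.
P'[1]: 131 ⊕ 93 ⊕ 224 = 62.
P'[2]: 116 ⊕ 149 ⊕ 70 = 167.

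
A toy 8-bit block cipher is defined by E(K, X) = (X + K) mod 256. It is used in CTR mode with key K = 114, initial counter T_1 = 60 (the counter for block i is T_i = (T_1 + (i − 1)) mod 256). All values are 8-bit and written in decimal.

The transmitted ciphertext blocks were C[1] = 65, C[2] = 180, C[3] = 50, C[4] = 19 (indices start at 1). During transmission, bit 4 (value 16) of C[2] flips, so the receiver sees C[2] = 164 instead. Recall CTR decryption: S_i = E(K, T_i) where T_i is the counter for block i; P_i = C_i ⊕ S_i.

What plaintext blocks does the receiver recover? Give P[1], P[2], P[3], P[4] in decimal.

Only C[2] changed, to 164. In CTR, a change in C_i flips the same bit in P_i only; the keystream is unaffected. Decrypting the received ciphertext:
P[1]: T = 60, S = E(K, T) = 174; 65 ⊕ 174 = 239.
P[2]: T = 61, S = E(K, T) = 175; 164 ⊕ 175 = 11.
P[3]: T = 62, S = E(K, T) = 176; 50 ⊕ 176 = 130.
P[4]: T = 63, S = E(K, T) = 177; 19 ⊕ 177 = 162.
Blocks that differ from the original plaintext: P[2].

P[1] = 239, P[2] = 11, P[3] = 130, P[4] = 162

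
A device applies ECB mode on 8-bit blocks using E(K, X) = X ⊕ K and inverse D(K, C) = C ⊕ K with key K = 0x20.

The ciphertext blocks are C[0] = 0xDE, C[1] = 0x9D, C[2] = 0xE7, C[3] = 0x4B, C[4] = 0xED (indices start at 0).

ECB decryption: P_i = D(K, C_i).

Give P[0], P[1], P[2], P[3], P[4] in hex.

P[0]: D(K, 0xDE) = 0xFE.
P[1]: D(K, 0x9D) = 0xBD.
P[2]: D(K, 0xE7) = 0xC7.
P[3]: D(K, 0x4B) = 0x6B.
P[4]: D(K, 0xED) = 0xCD.

P[0] = 0xFE, P[1] = 0xBD, P[2] = 0xC7, P[3] = 0x6B, P[4] = 0xCD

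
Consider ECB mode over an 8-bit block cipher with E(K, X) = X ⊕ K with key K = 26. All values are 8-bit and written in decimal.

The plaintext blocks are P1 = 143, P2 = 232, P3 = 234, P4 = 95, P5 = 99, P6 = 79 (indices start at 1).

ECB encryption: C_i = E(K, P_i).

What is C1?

C1: E(K, 143) = 149.

C1 = 149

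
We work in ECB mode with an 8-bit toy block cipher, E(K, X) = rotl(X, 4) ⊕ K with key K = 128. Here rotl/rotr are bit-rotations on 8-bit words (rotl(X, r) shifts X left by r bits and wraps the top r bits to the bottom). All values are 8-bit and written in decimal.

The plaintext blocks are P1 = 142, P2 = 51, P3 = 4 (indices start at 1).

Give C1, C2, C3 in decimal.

ECB encryption: C_i = E(K, P_i).
C1: E(K, 142) = 104.
C2: E(K, 51) = 179.
C3: E(K, 4) = 192.

C1 = 104, C2 = 179, C3 = 192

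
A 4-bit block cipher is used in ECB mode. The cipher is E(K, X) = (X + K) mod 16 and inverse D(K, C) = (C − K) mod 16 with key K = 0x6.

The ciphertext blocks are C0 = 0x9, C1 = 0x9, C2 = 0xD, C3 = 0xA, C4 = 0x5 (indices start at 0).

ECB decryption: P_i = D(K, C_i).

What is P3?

P3 = 0x4

P3: D(K, 0xA) = 0x4.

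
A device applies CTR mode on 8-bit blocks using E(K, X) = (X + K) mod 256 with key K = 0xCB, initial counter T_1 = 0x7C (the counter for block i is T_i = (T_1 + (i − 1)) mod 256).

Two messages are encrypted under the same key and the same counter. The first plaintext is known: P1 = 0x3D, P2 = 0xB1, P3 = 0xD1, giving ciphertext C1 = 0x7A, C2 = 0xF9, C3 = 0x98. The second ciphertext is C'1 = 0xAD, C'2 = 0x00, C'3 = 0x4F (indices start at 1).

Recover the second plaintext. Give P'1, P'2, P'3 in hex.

In CTR with a reused counter, both messages share the same keystream S_i, so C_i ⊕ C'_i = P_i ⊕ P'_i and thus P'_i = P_i ⊕ C_i ⊕ C'_i.
P'1: 0x3D ⊕ 0x7A ⊕ 0xAD = 0xEA.
P'2: 0xB1 ⊕ 0xF9 ⊕ 0x00 = 0x48.
P'3: 0xD1 ⊕ 0x98 ⊕ 0x4F = 0x06.

P'1 = 0xEA, P'2 = 0x48, P'3 = 0x06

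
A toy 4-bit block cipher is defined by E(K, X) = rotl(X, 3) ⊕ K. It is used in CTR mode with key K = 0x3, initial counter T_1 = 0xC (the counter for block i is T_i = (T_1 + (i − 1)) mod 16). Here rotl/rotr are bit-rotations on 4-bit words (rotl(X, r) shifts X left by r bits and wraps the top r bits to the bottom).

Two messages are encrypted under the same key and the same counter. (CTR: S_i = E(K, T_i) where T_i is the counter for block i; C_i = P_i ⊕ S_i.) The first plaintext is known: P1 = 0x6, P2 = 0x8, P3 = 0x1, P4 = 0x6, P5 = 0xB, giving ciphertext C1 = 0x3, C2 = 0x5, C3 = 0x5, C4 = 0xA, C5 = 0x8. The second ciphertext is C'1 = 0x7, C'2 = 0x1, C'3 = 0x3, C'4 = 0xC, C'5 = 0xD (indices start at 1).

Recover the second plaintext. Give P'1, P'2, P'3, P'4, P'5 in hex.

P'1 = 0x2, P'2 = 0xC, P'3 = 0x7, P'4 = 0x0, P'5 = 0xE

In CTR with a reused counter, both messages share the same keystream S_i, so C_i ⊕ C'_i = P_i ⊕ P'_i and thus P'_i = P_i ⊕ C_i ⊕ C'_i.
P'1: 0x6 ⊕ 0x3 ⊕ 0x7 = 0x2.
P'2: 0x8 ⊕ 0x5 ⊕ 0x1 = 0xC.
P'3: 0x1 ⊕ 0x5 ⊕ 0x3 = 0x7.
P'4: 0x6 ⊕ 0xA ⊕ 0xC = 0x0.
P'5: 0xB ⊕ 0x8 ⊕ 0xD = 0xE.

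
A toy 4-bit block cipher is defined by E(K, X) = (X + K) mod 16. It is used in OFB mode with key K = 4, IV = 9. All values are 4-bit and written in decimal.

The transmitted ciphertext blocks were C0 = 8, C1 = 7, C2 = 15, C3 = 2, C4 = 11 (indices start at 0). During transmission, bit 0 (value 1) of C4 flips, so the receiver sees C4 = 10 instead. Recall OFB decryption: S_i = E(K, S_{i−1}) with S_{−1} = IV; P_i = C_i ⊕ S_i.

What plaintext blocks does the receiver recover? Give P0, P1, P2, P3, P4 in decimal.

Only C4 changed, to 10. In OFB, a change in C_i flips the same bit in P_i only; the keystream is unaffected. Decrypting the received ciphertext:
P0: S = E(K, 9) = 13; 8 ⊕ 13 = 5.
P1: S = E(K, 13) = 1; 7 ⊕ 1 = 6.
P2: S = E(K, 1) = 5; 15 ⊕ 5 = 10.
P3: S = E(K, 5) = 9; 2 ⊕ 9 = 11.
P4: S = E(K, 9) = 13; 10 ⊕ 13 = 7.
Blocks that differ from the original plaintext: P4.

P0 = 5, P1 = 6, P2 = 10, P3 = 11, P4 = 7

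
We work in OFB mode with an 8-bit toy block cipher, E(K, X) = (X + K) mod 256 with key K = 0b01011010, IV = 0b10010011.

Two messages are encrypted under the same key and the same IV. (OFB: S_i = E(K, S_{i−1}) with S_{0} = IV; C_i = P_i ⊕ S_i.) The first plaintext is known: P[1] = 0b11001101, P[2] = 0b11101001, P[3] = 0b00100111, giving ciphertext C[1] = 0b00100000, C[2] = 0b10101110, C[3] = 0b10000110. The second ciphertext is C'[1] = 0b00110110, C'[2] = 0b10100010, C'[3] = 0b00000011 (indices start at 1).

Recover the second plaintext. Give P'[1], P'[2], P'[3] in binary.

P'[1] = 0b11011011, P'[2] = 0b11100101, P'[3] = 0b10100010

In OFB with a reused IV, both messages share the same keystream S_i, so C_i ⊕ C'_i = P_i ⊕ P'_i and thus P'_i = P_i ⊕ C_i ⊕ C'_i.
P'[1]: 0b11001101 ⊕ 0b00100000 ⊕ 0b00110110 = 0b11011011.
P'[2]: 0b11101001 ⊕ 0b10101110 ⊕ 0b10100010 = 0b11100101.
P'[3]: 0b00100111 ⊕ 0b10000110 ⊕ 0b00000011 = 0b10100010.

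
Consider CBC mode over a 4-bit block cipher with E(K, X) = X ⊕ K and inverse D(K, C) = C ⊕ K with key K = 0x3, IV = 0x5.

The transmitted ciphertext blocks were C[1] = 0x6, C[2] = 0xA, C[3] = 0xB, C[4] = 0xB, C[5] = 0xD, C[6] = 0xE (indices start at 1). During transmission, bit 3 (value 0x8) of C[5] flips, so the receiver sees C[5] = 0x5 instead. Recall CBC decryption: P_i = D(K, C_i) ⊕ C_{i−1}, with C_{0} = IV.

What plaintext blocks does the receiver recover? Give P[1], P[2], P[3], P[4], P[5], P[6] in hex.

Only C[5] changed, to 0x5. In CBC, a change in C_i garbles P_i and flips the same bit in P_{i+1}. Decrypting the received ciphertext:
P[1]: D(K, 0x6) = 0x5; 0x5 ⊕ 0x5 = 0x0.
P[2]: D(K, 0xA) = 0x9; 0x9 ⊕ 0x6 = 0xF.
P[3]: D(K, 0xB) = 0x8; 0x8 ⊕ 0xA = 0x2.
P[4]: D(K, 0xB) = 0x8; 0x8 ⊕ 0xB = 0x3.
P[5]: D(K, 0x5) = 0x6; 0x6 ⊕ 0xB = 0xD.
P[6]: D(K, 0xE) = 0xD; 0xD ⊕ 0x5 = 0x8.
Blocks that differ from the original plaintext: P[5], P[6].

P[1] = 0x0, P[2] = 0xF, P[3] = 0x2, P[4] = 0x3, P[5] = 0xD, P[6] = 0x8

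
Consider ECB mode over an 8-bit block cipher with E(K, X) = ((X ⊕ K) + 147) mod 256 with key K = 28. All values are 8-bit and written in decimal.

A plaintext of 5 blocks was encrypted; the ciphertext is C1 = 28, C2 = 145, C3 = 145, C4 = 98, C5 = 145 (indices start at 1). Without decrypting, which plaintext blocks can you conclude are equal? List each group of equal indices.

ECB encrypts each block independently with the same key, so equal ciphertext blocks imply equal plaintext blocks.
C2 = C3 = C5 = 145, so P2 = P3 = P5.

P2 = P3 = P5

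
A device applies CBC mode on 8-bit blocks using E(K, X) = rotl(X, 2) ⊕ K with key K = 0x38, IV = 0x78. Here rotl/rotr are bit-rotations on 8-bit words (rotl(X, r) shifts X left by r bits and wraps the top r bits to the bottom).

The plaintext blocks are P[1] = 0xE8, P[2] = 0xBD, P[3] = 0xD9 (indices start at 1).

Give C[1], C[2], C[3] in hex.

CBC encryption: C_i = E(K, P_i ⊕ C_{i−1}), with C_{0} = IV.
C[1]: P[1] ⊕ 0x78 = 0x90; E(K, 0x90) = 0x7A.
C[2]: P[2] ⊕ 0x7A = 0xC7; E(K, 0xC7) = 0x27.
C[3]: P[3] ⊕ 0x27 = 0xFE; E(K, 0xFE) = 0xC3.

C[1] = 0x7A, C[2] = 0x27, C[3] = 0xC3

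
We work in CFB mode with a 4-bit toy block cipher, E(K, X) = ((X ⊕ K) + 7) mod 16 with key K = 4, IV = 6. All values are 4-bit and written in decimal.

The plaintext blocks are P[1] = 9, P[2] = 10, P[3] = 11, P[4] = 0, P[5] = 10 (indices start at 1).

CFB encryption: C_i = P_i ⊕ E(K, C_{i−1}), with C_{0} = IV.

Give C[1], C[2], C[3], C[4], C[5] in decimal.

C[1] = 0, C[2] = 1, C[3] = 7, C[4] = 10, C[5] = 15

C[1]: E(K, 6) = 9; 9 ⊕ 9 = 0.
C[2]: E(K, 0) = 11; 10 ⊕ 11 = 1.
C[3]: E(K, 1) = 12; 11 ⊕ 12 = 7.
C[4]: E(K, 7) = 10; 0 ⊕ 10 = 10.
C[5]: E(K, 10) = 5; 10 ⊕ 5 = 15.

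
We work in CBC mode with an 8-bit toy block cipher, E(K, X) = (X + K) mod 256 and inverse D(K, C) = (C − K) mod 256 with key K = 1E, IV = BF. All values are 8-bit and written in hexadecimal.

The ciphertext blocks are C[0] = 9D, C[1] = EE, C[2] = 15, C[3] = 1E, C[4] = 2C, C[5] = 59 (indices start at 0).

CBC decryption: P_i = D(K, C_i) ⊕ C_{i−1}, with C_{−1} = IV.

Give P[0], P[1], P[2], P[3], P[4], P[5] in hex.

P[0] = C0, P[1] = 4D, P[2] = 19, P[3] = 15, P[4] = 10, P[5] = 17

P[0]: D(K, 9D) = 7F; 7F ⊕ BF = C0.
P[1]: D(K, EE) = D0; D0 ⊕ 9D = 4D.
P[2]: D(K, 15) = F7; F7 ⊕ EE = 19.
P[3]: D(K, 1E) = 00; 00 ⊕ 15 = 15.
P[4]: D(K, 2C) = 0E; 0E ⊕ 1E = 10.
P[5]: D(K, 59) = 3B; 3B ⊕ 2C = 17.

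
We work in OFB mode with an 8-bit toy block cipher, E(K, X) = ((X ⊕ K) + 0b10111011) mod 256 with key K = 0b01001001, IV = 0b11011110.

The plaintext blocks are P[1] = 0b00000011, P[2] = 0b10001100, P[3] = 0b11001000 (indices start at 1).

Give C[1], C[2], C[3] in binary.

OFB encryption: S_i = E(K, S_{i−1}) with S_{0} = IV; C_i = P_i ⊕ S_i.
C[1]: S = E(K, 0b11011110) = 0b01010010; 0b00000011 ⊕ 0b01010010 = 0b01010001.
C[2]: S = E(K, 0b01010010) = 0b11010110; 0b10001100 ⊕ 0b11010110 = 0b01011010.
C[3]: S = E(K, 0b11010110) = 0b01011010; 0b11001000 ⊕ 0b01011010 = 0b10010010.

C[1] = 0b01010001, C[2] = 0b01011010, C[3] = 0b10010010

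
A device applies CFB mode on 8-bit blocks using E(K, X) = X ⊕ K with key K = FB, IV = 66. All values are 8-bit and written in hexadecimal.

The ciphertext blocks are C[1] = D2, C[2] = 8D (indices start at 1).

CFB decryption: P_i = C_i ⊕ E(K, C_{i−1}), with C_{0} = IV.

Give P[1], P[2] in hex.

P[1]: E(K, 66) = 9D; D2 ⊕ 9D = 4F.
P[2]: E(K, D2) = 29; 8D ⊕ 29 = A4.

P[1] = 4F, P[2] = A4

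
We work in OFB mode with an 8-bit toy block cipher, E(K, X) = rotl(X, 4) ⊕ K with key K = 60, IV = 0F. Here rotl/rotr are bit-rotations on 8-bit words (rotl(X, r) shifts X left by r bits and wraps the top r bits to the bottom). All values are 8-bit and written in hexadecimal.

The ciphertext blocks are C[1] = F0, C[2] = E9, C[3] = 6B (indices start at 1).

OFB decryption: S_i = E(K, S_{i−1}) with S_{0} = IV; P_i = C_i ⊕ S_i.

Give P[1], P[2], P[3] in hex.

P[1] = 60, P[2] = 80, P[3] = 9D

P[1]: S = E(K, 0F) = 90; F0 ⊕ 90 = 60.
P[2]: S = E(K, 90) = 69; E9 ⊕ 69 = 80.
P[3]: S = E(K, 69) = F6; 6B ⊕ F6 = 9D.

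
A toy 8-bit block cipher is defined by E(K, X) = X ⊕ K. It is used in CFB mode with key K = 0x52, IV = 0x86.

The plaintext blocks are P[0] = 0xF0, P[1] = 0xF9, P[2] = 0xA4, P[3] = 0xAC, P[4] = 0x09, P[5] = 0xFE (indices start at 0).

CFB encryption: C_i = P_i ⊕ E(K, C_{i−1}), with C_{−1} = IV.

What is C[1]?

C[1] = 0x8F

C[0]: E(K, 0x86) = 0xD4; 0xF0 ⊕ 0xD4 = 0x24.
C[1]: E(K, 0x24) = 0x76; 0xF9 ⊕ 0x76 = 0x8F.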